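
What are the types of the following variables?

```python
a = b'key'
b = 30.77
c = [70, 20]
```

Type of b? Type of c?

b is assigned a number with a decimal point, so it is a float; c is assigned a list literal (square brackets)

float, list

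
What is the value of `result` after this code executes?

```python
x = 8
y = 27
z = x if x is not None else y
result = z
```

x = 8; y = 27; z = 8; result = 8

8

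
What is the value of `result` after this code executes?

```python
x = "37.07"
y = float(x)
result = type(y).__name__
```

x is str; y is float; result = 'float'

'float'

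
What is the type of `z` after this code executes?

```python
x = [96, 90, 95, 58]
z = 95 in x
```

'in' operator returns bool

bool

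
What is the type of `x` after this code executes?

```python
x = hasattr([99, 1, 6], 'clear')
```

hasattr() returns bool

bool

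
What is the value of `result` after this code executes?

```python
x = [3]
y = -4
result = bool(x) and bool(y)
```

x = [3]; y = -4; result = True

True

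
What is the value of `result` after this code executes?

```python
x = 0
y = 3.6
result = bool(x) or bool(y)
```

x = 0; y = 3.6; result = True

True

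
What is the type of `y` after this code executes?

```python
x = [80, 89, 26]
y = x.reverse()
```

list.reverse() returns None

NoneType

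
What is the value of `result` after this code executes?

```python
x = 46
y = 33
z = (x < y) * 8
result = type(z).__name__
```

x is int; y is int; z is int; result = 'int'

'int'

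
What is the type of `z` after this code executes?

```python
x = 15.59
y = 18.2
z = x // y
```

float // float = float

float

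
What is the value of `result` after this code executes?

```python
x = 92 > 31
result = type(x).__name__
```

x is bool; result = 'bool'

'bool'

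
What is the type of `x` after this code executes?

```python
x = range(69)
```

range() returns a range object

range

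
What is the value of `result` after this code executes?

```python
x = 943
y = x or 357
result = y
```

x = 943; y = 943; result = 943

943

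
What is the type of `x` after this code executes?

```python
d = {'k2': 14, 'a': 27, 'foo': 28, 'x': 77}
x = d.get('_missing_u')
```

dict.get() returns None when key not found

NoneType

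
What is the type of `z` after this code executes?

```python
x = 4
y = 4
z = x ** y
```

positive int ** positive int = int

int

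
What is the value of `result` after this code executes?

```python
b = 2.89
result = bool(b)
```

b = 2.89; result = True

True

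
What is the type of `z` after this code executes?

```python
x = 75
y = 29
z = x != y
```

Comparison returns bool

bool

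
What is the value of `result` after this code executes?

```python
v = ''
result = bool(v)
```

v = ''; result = False

False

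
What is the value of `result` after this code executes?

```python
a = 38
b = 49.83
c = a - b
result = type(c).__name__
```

a is int; b is float; c is float; result = 'float'

'float'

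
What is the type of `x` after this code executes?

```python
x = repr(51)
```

repr() returns str

str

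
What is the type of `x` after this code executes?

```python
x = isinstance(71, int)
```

isinstance() returns bool

bool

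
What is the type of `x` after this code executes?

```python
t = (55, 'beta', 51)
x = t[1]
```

Index 1 of tuple is a str literal

str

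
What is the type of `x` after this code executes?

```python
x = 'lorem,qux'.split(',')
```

str.split() returns list

list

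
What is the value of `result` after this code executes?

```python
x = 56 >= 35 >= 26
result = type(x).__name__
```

x is bool; result = 'bool'

'bool'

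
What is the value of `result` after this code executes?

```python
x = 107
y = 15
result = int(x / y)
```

x = 107; y = 15; result = 7

7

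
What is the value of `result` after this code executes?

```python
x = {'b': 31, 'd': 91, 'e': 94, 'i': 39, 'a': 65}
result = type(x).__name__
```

x is dict; result = 'dict'

'dict'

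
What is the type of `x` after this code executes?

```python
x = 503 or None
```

'or' returns first truthy value

int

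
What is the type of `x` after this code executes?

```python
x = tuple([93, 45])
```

tuple() constructor returns tuple

tuple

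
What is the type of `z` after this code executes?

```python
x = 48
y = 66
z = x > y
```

Comparison returns bool

bool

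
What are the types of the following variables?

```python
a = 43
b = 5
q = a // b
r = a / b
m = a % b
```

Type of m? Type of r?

% of ints returns int; / returns float

int, float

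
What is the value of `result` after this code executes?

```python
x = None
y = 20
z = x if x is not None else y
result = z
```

x = None; y = 20; z = 20; result = 20

20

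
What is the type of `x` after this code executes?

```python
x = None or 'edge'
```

'or' with None returns the other truthy value (str)

str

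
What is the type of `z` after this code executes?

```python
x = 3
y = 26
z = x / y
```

int / int = float

float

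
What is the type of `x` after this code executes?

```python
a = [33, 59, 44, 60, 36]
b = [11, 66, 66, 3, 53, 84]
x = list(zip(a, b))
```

list(zip()) returns a list of tuples

list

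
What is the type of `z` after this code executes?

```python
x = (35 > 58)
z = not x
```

'not' returns bool

bool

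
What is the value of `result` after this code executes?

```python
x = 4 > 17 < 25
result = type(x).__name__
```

x is bool; result = 'bool'

'bool'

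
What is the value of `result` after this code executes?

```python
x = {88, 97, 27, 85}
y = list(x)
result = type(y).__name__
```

x is set; y is list; result = 'list'

'list'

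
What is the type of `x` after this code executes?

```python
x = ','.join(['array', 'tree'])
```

str.join() returns str

str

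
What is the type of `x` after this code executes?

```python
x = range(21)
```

range() returns a range object

range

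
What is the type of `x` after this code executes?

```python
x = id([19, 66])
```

id() returns int

int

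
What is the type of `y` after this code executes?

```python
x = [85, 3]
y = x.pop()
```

list.pop() returns the popped element

int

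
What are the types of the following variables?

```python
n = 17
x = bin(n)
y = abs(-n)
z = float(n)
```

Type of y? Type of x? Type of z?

abs() of int returns int; bin() returns str; float() returns float

int, str, float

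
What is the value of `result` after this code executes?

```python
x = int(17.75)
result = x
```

x = 17; result = 17

17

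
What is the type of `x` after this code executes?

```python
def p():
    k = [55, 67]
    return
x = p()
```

Bare return returns None

NoneType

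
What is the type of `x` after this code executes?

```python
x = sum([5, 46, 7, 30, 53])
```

sum() of ints returns int

int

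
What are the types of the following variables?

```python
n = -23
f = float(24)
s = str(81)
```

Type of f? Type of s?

f is assigned the result of calling float(), which returns a float; s is assigned the result of calling str(), which returns a str

float, str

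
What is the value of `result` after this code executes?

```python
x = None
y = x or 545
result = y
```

x = None; y = 545; result = 545

545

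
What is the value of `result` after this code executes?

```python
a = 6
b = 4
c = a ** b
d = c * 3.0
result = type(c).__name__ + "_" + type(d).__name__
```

a is int; b is int; c is int; d is float; result = 'int_float'

'int_float'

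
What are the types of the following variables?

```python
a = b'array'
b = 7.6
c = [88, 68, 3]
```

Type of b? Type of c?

b is assigned a number with a decimal point, so it is a float; c is assigned a list literal (square brackets)

float, list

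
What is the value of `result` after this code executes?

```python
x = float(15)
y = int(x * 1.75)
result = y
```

x = 15.0; y = 26; result = 26

26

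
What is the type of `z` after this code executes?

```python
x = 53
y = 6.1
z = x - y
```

int - float = float

float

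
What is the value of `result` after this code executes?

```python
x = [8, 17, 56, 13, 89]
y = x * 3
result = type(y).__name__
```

x is list; y is list; result = 'list'

'list'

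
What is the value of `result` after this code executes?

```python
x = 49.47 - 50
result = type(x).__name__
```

x is float; result = 'float'

'float'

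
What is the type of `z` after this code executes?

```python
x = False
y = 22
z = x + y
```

bool + int = int (bool is subclass of int)

int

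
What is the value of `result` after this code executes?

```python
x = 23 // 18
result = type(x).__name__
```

x is int; result = 'int'

'int'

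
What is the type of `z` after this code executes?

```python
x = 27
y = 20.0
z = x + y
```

int + float = float

float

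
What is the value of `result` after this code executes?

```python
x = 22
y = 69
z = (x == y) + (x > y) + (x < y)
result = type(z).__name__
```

x is int; y is int; z is int; result = 'int'

'int'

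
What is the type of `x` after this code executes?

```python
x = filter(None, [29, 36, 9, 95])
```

filter() returns a filter object

filter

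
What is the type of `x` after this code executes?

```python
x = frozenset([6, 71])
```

frozenset() returns frozenset

frozenset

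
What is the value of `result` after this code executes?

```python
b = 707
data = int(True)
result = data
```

b = 707; data = 1; result = 1

1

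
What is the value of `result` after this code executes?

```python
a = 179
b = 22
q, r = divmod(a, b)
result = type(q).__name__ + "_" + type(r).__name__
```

a is int; b is int; q is int; r is int; result = 'int_int'

'int_int'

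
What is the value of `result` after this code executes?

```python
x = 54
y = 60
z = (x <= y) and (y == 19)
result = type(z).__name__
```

x is int; y is int; z is bool; result = 'bool'

'bool'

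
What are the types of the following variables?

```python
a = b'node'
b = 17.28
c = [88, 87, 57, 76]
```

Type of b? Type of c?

b is assigned a number with a decimal point, so it is a float; c is assigned a list literal (square brackets)

float, list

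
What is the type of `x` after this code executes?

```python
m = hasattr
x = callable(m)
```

callable() returns bool

bool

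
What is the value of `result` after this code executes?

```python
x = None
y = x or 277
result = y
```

x = None; y = 277; result = 277

277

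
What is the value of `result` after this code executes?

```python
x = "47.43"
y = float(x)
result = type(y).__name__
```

x is str; y is float; result = 'float'

'float'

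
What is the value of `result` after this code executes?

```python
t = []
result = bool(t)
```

t = []; result = False

False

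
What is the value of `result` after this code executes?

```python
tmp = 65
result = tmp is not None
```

tmp = 65; result = True

True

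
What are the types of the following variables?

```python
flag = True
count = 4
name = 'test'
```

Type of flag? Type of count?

flag is assigned the constant True, which has type bool; count is assigned a bare integer (no decimal point), so it is an int

bool, int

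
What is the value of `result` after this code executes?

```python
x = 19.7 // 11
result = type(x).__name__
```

x is float; result = 'float'

'float'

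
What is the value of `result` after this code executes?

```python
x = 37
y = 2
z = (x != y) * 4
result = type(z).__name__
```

x is int; y is int; z is int; result = 'int'

'int'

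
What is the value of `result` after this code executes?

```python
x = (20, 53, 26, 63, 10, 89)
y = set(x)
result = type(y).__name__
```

x is tuple; y is set; result = 'set'

'set'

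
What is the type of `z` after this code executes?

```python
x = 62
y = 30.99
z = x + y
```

int + float = float

float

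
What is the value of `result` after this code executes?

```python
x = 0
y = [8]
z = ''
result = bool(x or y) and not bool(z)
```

x = 0; y = [8]; z = ''; result = True

True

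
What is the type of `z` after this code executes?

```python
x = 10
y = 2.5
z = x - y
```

int - float = float

float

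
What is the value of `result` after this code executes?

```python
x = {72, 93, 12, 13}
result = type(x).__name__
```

x is set; result = 'set'

'set'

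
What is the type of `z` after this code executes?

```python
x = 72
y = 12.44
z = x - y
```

int - float = float

float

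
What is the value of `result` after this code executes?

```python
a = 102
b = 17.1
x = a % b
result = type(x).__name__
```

a is int; b is float; x is float; result = 'float'

'float'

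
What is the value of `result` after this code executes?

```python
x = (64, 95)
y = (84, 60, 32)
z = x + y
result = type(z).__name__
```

x is tuple; y is tuple; z is tuple; result = 'tuple'

'tuple'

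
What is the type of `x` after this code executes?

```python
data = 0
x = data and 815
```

'and' returns first falsy value (0 is int)

int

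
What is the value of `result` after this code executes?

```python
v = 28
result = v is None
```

v = 28; result = False

False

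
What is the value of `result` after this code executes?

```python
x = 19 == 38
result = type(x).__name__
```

x is bool; result = 'bool'

'bool'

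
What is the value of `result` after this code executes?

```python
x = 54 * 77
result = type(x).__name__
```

x is int; result = 'int'

'int'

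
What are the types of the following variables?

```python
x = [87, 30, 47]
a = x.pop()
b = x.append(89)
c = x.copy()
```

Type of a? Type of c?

pop() returns element; copy() returns list

int, list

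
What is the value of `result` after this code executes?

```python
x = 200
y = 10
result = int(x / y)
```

x = 200; y = 10; result = 20

20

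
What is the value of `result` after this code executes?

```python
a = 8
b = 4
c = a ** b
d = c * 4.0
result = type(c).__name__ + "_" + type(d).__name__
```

a is int; b is int; c is int; d is float; result = 'int_float'

'int_float'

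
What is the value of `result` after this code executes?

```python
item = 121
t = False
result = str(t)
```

item = 121; t = False; result = 'False'

'False'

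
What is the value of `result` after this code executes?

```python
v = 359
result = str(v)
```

v = 359; result = '359'

'359'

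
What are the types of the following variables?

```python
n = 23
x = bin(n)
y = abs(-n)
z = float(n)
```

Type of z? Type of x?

float() returns float; bin() returns str

float, str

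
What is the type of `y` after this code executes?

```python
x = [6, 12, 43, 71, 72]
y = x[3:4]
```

Slicing a list returns a list

list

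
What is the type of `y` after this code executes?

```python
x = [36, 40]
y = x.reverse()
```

list.reverse() returns None

NoneType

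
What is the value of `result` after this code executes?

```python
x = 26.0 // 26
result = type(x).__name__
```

x is float; result = 'float'

'float'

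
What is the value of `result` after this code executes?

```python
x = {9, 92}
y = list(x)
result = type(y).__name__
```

x is set; y is list; result = 'list'

'list'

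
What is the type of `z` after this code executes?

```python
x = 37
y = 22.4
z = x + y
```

int + float = float

float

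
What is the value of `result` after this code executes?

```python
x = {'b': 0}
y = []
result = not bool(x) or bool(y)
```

x = {'b': 0}; y = []; result = False

False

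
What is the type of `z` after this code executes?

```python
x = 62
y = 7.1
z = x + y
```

int + float = float

float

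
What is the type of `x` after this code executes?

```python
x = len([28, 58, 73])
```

len() always returns int

int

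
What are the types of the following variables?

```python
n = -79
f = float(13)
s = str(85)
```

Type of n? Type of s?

n is assigned a bare integer (no decimal point), so it is an int; s is assigned the result of calling str(), which returns a str

int, str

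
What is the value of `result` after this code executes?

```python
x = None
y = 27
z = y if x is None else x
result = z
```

x = None; y = 27; z = 27; result = 27

27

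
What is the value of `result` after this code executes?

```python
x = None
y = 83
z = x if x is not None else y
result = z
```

x = None; y = 83; z = 83; result = 83

83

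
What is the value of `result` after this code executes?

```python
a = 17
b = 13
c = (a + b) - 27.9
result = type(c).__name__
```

a is int; b is int; c is float; result = 'float'

'float'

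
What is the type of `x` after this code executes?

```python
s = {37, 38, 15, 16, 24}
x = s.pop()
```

Popping from set[int] returns int

int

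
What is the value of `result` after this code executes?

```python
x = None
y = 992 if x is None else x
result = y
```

x = None; y = 992; result = 992

992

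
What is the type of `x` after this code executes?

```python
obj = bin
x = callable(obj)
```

callable() returns bool

bool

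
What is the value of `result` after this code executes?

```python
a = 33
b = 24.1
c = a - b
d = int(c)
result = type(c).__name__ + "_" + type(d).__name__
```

a is int; b is float; c is float; d is int; result = 'float_int'

'float_int'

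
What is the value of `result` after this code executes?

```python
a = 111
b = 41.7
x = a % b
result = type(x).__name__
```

a is int; b is float; x is float; result = 'float'

'float'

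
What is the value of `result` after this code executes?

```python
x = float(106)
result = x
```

x = 106.0; result = 106.0

106.0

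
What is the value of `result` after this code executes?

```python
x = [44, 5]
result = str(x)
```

x = [44, 5]; result = '[44, 5]'

'[44, 5]'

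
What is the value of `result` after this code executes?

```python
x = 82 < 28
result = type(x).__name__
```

x is bool; result = 'bool'

'bool'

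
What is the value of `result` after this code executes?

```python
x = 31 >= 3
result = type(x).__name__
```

x is bool; result = 'bool'

'bool'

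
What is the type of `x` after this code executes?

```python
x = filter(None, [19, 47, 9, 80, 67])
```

filter() returns a filter object

filter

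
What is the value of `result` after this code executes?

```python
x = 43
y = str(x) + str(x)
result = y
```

x = 43; y = '4343'; result = '4343'

'4343'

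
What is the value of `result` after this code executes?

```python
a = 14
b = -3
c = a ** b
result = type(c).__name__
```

a is int; b is int; c is float; result = 'float'

'float'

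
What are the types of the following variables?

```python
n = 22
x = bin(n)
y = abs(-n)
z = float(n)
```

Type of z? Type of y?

float() returns float; abs() of int returns int

float, int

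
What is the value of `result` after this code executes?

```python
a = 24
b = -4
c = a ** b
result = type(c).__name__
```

a is int; b is int; c is float; result = 'float'

'float'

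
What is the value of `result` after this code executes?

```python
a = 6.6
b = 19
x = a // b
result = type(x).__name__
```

a is float; b is int; x is float; result = 'float'

'float'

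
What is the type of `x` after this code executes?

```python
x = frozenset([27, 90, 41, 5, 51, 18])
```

frozenset() returns frozenset

frozenset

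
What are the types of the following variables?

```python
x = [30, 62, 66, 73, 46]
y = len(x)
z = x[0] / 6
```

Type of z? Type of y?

int / int = float; len() returns int

float, int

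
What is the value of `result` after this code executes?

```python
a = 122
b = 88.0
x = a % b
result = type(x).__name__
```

a is int; b is float; x is float; result = 'float'

'float'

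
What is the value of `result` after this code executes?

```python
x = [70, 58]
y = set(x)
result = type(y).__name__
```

x is list; y is set; result = 'set'

'set'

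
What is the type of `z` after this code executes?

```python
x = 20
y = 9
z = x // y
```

int // int = int

int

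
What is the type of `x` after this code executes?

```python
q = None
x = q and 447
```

'and' returns first falsy value (None)

NoneType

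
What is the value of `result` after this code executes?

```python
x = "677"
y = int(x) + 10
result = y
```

x = '677'; y = 687; result = 687

687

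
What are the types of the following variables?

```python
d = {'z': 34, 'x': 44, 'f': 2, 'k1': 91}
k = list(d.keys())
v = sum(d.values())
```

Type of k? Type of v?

list() converts to list; sum of ints is int

list, int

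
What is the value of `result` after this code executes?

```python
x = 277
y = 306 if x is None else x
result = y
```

x = 277; y = 277; result = 277

277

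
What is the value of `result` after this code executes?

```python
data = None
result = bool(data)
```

data = None; result = False

False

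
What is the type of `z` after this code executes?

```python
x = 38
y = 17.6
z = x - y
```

int - float = float

float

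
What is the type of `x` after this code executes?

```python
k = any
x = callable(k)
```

callable() returns bool

bool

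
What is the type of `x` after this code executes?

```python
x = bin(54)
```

bin() returns str representation

str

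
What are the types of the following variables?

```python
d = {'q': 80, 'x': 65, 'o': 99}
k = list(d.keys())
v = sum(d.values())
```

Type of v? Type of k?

sum of ints is int; list() converts to list

int, list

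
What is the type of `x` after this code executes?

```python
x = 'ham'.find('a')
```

str.find() returns int index

int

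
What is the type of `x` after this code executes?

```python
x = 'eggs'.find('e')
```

str.find() returns int index

int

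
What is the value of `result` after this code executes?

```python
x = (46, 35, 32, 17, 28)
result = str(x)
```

x = (46, 35, 32, 17, 28); result = '(46, 35, 32, 17, 28)'

'(46, 35, 32, 17, 28)'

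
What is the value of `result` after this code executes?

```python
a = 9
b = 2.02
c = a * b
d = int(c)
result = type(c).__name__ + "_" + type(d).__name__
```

a is int; b is float; c is float; d is int; result = 'float_int'

'float_int'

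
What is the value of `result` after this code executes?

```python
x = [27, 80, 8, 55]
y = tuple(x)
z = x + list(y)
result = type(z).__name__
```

x is list; y is tuple; z is list; result = 'list'

'list'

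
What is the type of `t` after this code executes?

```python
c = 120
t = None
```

None has type NoneType

NoneType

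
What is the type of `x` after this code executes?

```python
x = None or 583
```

'or' with None returns the other truthy value

int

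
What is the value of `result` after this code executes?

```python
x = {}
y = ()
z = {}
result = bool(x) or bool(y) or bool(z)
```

x = {}; y = (); z = {}; result = False

False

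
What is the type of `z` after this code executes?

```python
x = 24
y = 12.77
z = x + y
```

int + float = float

float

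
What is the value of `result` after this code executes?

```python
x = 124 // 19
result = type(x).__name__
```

x is int; result = 'int'

'int'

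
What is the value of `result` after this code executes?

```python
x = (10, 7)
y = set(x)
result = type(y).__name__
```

x is tuple; y is set; result = 'set'

'set'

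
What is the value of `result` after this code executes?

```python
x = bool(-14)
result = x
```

x = True; result = True

True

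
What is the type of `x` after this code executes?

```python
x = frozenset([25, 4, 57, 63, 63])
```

frozenset() returns frozenset

frozenset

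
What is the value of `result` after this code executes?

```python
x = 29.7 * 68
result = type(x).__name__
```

x is float; result = 'float'

'float'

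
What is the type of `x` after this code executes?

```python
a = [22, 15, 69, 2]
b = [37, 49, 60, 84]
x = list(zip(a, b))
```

list(zip()) returns a list of tuples

list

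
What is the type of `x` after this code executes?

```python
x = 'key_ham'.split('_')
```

str.split() returns list

list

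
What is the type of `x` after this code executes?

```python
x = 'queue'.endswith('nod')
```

str.endswith() returns bool

bool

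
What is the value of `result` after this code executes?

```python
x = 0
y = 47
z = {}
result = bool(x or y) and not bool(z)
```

x = 0; y = 47; z = {}; result = True

True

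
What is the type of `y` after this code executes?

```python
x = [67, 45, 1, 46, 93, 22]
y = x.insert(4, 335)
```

list.insert() returns None

NoneType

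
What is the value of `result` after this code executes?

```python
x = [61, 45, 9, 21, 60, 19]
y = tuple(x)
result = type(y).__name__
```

x is list; y is tuple; result = 'tuple'

'tuple'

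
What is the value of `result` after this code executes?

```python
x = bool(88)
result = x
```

x = True; result = True

True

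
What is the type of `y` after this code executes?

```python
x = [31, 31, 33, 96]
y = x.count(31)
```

list.count() returns int

int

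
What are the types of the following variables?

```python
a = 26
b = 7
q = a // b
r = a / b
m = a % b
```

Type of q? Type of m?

// returns int; % of ints returns int

int, int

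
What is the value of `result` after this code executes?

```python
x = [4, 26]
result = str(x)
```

x = [4, 26]; result = '[4, 26]'

'[4, 26]'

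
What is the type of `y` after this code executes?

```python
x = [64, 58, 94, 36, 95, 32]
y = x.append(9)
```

list.append() returns None (mutates in place)

NoneType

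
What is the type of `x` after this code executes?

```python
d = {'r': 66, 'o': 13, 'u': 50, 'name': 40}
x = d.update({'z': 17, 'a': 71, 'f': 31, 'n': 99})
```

dict.update() returns None

NoneType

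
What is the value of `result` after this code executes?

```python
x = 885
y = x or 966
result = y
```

x = 885; y = 885; result = 885

885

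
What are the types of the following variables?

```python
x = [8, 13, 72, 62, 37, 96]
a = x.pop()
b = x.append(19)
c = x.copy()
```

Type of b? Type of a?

append() returns None; pop() returns element

NoneType, int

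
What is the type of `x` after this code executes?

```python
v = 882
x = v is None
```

'is' comparison returns bool

bool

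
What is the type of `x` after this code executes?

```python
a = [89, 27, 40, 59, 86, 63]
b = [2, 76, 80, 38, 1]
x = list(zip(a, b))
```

list(zip()) returns a list of tuples

list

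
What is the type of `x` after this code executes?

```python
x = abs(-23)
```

abs() of int returns int

int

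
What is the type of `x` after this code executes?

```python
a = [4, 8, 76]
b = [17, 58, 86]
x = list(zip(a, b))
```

list(zip()) returns a list of tuples

list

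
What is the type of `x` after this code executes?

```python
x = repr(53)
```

repr() returns str

str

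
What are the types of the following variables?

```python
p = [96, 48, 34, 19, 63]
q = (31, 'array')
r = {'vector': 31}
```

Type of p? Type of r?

p is assigned a list literal (square brackets); r is assigned a dict literal ({key: value})

list, dict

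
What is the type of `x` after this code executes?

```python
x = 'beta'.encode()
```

str.encode() returns bytes

bytes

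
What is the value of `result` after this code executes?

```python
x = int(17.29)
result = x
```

x = 17; result = 17

17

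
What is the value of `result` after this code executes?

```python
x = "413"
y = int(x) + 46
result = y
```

x = '413'; y = 459; result = 459

459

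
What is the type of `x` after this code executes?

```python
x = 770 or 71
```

'or' returns first truthy value (int)

int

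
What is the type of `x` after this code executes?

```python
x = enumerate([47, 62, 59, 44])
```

enumerate() returns an enumerate object

enumerate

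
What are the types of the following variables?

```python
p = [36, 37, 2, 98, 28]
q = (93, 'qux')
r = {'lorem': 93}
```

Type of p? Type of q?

p is assigned a list literal (square brackets); q is assigned a tuple (parenthesized, comma-separated values)

list, tuple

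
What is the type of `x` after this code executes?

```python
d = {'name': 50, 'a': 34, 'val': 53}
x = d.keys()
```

.keys() returns dict_keys view

dict_keys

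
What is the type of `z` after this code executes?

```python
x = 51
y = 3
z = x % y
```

int % int = int

int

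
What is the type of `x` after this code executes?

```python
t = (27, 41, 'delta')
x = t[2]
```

Index 2 of tuple is a str literal

str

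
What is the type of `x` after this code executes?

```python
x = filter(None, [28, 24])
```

filter() returns a filter object

filter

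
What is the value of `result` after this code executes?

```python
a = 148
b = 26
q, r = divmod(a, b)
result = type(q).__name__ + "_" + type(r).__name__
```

a is int; b is int; q is int; r is int; result = 'int_int'

'int_int'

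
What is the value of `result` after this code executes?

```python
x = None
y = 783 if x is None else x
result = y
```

x = None; y = 783; result = 783

783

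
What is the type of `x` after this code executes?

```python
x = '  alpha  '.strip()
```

str.strip() returns str

str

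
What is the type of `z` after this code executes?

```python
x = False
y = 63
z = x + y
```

bool + int = int (bool is subclass of int)

int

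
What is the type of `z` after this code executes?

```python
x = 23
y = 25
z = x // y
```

int // int = int

int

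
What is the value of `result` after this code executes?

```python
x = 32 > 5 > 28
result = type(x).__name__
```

x is bool; result = 'bool'

'bool'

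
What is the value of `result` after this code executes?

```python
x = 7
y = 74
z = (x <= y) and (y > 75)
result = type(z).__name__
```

x is int; y is int; z is bool; result = 'bool'

'bool'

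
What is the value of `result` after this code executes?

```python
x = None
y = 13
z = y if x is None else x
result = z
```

x = None; y = 13; z = 13; result = 13

13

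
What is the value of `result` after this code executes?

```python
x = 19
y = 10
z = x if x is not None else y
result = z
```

x = 19; y = 10; z = 19; result = 19

19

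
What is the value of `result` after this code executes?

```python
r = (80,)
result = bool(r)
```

r = (80,); result = True

True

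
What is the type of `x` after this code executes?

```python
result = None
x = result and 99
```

'and' returns first falsy value (None)

NoneType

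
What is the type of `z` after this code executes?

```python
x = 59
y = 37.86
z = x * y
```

int * float = float

float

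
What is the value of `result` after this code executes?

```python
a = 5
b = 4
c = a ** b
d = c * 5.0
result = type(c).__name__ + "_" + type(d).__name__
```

a is int; b is int; c is int; d is float; result = 'int_float'

'int_float'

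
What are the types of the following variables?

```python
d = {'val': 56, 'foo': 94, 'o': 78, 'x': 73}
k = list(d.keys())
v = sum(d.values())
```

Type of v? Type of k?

sum of ints is int; list() converts to list

int, list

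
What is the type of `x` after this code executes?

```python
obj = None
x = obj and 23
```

'and' returns first falsy value (None)

NoneType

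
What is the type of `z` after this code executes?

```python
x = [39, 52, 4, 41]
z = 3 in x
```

'in' operator returns bool

bool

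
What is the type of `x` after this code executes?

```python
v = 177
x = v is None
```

'is' comparison returns bool

bool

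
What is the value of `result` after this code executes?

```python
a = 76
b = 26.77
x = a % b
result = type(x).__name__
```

a is int; b is float; x is float; result = 'float'

'float'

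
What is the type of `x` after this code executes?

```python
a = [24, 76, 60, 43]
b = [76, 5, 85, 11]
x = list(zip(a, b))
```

list(zip()) returns a list of tuples

list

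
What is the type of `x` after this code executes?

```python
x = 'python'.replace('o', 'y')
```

str.replace() returns str

str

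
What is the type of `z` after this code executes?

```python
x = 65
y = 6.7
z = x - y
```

int - float = float

float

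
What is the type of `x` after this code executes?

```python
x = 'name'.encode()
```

str.encode() returns bytes

bytes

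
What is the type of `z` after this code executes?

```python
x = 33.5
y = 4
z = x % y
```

float % int = float

float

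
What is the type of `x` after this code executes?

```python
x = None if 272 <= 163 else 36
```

272 <= 163 is False, so the else branch is taken

int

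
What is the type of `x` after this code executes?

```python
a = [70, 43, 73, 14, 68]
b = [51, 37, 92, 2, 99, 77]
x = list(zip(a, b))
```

list(zip()) returns a list of tuples

list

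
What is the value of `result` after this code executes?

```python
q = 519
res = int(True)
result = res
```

q = 519; res = 1; result = 1

1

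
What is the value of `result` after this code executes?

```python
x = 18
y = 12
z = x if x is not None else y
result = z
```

x = 18; y = 12; z = 18; result = 18

18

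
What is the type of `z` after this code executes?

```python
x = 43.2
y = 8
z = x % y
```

float % int = float

float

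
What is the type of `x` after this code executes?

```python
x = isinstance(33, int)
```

isinstance() returns bool

bool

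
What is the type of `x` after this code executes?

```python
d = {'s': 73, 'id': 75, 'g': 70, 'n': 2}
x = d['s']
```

Accessing dict[str, int] with str key returns int

int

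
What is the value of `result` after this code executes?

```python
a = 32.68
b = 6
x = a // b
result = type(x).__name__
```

a is float; b is int; x is float; result = 'float'

'float'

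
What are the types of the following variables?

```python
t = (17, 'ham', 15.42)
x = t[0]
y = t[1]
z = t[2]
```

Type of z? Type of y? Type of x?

tuple[2] is float; tuple[1] is str; tuple[0] is int

float, str, int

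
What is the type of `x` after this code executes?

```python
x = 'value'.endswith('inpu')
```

str.endswith() returns bool

bool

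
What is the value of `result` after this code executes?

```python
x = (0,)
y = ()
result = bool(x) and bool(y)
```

x = (0,); y = (); result = False

False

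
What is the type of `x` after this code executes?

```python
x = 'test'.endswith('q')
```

str.endswith() returns bool

bool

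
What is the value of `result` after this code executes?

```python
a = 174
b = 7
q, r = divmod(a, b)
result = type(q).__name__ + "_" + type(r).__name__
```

a is int; b is int; q is int; r is int; result = 'int_int'

'int_int'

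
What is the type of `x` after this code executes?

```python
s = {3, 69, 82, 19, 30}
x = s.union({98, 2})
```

set.union() returns a new set

set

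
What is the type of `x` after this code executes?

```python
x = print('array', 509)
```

print() returns None

NoneType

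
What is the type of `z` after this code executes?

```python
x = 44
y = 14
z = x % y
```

int % int = int

int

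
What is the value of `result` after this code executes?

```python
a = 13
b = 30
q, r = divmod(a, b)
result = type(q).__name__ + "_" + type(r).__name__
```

a is int; b is int; q is int; r is int; result = 'int_int'

'int_int'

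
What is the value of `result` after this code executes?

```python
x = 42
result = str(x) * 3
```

x = 42; result = '424242'

'424242'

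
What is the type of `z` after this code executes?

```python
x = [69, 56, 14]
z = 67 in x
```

'in' operator returns bool

bool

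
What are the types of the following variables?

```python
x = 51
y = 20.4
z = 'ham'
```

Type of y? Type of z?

y is assigned a number with a decimal point, so it is a float; z is assigned a quoted string literal, so it is a str

float, str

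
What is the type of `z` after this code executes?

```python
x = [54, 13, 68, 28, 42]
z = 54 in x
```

'in' operator returns bool

bool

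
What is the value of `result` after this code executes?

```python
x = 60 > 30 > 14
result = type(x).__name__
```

x is bool; result = 'bool'

'bool'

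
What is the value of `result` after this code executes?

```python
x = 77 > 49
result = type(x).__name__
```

x is bool; result = 'bool'

'bool'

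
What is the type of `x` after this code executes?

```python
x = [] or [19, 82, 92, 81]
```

'or' returns first truthy value (list)

list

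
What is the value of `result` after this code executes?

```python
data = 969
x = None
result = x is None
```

data = 969; x = None; result = True

True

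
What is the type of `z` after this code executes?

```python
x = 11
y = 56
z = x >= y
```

Comparison returns bool

bool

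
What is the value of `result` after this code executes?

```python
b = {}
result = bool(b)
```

b = {}; result = False

False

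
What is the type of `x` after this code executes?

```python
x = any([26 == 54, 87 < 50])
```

any() returns bool

bool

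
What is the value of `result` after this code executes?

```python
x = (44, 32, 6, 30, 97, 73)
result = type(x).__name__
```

x is tuple; result = 'tuple'

'tuple'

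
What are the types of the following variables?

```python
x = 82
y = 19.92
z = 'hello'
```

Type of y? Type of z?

y is assigned a number with a decimal point, so it is a float; z is assigned a quoted string literal, so it is a str

float, str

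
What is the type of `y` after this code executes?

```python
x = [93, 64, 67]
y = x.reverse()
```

list.reverse() returns None

NoneType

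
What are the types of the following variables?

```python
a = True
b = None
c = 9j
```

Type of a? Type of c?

a is assigned the constant True, which has type bool; c is assigned 9j, an imaginary literal (j suffix), which has type complex

bool, complex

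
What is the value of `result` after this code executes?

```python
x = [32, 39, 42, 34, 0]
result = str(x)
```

x = [32, 39, 42, 34, 0]; result = '[32, 39, 42, 34, 0]'

'[32, 39, 42, 34, 0]'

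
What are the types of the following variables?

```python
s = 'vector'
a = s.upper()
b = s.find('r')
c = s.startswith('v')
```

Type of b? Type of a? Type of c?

find() returns int; upper() returns str; startswith() returns bool

int, str, bool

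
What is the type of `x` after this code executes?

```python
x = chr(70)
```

chr() returns str (single char)

str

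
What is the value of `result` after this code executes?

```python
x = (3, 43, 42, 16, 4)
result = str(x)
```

x = (3, 43, 42, 16, 4); result = '(3, 43, 42, 16, 4)'

'(3, 43, 42, 16, 4)'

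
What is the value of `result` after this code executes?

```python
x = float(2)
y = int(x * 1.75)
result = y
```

x = 2.0; y = 3; result = 3

3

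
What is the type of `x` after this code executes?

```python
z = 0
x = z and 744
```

'and' returns first falsy value (0 is int)

int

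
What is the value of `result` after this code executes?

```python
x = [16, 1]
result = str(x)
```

x = [16, 1]; result = '[16, 1]'

'[16, 1]'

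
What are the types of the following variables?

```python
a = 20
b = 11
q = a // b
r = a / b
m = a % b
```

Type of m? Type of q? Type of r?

% of ints returns int; // returns int; / returns float

int, int, float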